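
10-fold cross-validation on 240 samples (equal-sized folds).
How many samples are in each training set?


Each validation fold has 240/10 = 24 samples. Training set = 240 - 24 = 216.

216


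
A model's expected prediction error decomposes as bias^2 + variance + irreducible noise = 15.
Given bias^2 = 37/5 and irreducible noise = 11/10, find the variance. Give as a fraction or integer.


Total error = bias^2 + variance + irreducible noise. So variance = 15 - 37/5 - 11/10 = 13/2.

13/2


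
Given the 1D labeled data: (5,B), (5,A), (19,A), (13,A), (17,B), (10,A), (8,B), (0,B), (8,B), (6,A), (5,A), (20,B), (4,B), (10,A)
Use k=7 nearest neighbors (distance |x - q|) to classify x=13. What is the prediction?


Distances: |5-13|=8, |5-13|=8, |19-13|=6, |13-13|=0, |17-13|=4, |10-13|=3, |8-13|=5, |0-13|=13, |8-13|=5, |6-13|=7, |5-13|=8, |20-13|=7, |4-13|=9, |10-13|=3. 7 nearest: (13,A), (10,A), (10,A), (17,B), (8,B), (8,B), (19,A). Counts: {'A': 4, 'B': 3}. Majority class: A.

A


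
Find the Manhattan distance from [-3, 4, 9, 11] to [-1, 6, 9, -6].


d = sum of absolute differences: |-3--1|=2 + |4-6|=2 + |9-9|=0 + |11--6|=17 = 21.

21


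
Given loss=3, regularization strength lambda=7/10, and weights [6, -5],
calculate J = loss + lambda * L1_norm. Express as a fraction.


L1 norm = sum(|w|) = 11. J = 3 + 7/10 * 11 = 107/10.

107/10


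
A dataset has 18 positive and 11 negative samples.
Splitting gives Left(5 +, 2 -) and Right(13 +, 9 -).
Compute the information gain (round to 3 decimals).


H(parent) = 0.9576. H(left) = 0.8631, H(right) = 0.9760. Weighted = (7/29)*0.8631 + (22/29)*0.9760 = 0.9487. IG = 0.9576 - 0.9487 = 0.0089, which rounds to 0.009.

0.009


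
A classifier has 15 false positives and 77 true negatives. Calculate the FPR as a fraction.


FPR = FP / (FP + TN) = 15 / 92 = 15/92.

15/92


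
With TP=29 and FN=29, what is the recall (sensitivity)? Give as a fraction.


Recall = TP / (TP + FN) = 29 / 58 = 1/2.

1/2


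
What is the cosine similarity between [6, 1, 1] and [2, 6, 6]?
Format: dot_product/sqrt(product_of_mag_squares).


dot = 24. |a|^2 = 38, |b|^2 = 76. cos = 24/sqrt(2888).

24/sqrt(2888)


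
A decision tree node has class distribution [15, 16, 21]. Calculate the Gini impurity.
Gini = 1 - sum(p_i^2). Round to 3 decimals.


Total = 52. Proportions: 15/52, 16/52, 21/52. sum(p_i^2) = 0.3410. Gini = 1 - 0.3410 = 0.6590, which rounds to 0.659.

0.659


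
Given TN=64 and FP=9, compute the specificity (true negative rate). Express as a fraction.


Specificity = TN / (TN + FP) = 64 / 73 = 64/73.

64/73


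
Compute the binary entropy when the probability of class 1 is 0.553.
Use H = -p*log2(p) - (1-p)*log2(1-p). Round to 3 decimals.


H = -0.553*log2(0.553) - 0.447*log2(0.447) = 0.992.

0.992


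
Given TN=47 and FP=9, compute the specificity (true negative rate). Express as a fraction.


Specificity = TN / (TN + FP) = 47 / 56 = 47/56.

47/56


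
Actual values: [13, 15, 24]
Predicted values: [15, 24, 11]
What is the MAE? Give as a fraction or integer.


MAE = (1/3) * (|13-15|=2 + |15-24|=9 + |24-11|=13). Sum = 24. MAE = 8.

8


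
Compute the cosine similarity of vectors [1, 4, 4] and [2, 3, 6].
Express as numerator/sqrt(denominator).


dot = 38. |a|^2 = 33, |b|^2 = 49. cos = 38/sqrt(1617).

38/sqrt(1617)


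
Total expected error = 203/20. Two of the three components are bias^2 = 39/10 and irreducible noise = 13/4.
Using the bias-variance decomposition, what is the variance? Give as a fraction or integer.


Total error = bias^2 + variance + irreducible noise. So variance = 203/20 - 39/10 - 13/4 = 3.

3


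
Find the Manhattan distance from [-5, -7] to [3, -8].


d = sum of absolute differences: |-5-3|=8 + |-7--8|=1 = 9.

9


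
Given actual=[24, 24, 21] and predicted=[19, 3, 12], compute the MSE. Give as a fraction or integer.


MSE = (1/3) * ((24-19)^2=25 + (24-3)^2=441 + (21-12)^2=81). Sum = 547. MSE = 547/3.

547/3


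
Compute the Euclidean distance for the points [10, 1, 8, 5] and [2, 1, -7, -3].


d = sqrt(sum of squared differences). (10-2)^2=64, (1-1)^2=0, (8--7)^2=225, (5--3)^2=64. Sum = 353.

sqrt(353)


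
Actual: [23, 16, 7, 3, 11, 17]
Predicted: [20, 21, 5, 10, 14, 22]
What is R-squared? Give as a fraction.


Mean(y) = 77/6. SS_res = 121. SS_tot = 1589/6. R^2 = 1 - 121/(1589/6) = 863/1589.

863/1589


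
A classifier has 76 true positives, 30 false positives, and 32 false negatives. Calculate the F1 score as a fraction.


Precision = 76/106 = 38/53. Recall = 76/108 = 19/27. F1 = 2*P*R/(P+R) = 76/107.

76/107


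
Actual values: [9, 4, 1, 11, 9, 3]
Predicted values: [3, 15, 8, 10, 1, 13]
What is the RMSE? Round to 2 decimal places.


MSE = 61.8333. RMSE = sqrt(61.8333) = 7.86.

7.86


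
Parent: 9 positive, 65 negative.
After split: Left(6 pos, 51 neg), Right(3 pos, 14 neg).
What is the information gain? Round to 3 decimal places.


H(parent) = 0.5340. H(left) = 0.4855, H(right) = 0.6723. Weighted = (57/74)*0.4855 + (17/74)*0.6723 = 0.5284. IG = 0.5340 - 0.5284 = 0.0056, which rounds to 0.006.

0.006


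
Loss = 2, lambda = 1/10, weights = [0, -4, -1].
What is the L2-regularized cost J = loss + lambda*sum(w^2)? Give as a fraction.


L2 sq norm = sum(w^2) = 17. J = 2 + 1/10 * 17 = 37/10.

37/10


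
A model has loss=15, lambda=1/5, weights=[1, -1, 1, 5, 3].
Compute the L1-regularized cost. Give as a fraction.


L1 norm = sum(|w|) = 11. J = 15 + 1/5 * 11 = 86/5.

86/5


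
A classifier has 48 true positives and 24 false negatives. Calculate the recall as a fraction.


Recall = TP / (TP + FN) = 48 / 72 = 2/3.

2/3


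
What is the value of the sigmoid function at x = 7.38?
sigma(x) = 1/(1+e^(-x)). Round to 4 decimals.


sigma(7.38) = 1/(1+e^(-7.38)) = 1/(1+0.000624) = 1/1.000624 = 0.9994.

0.9994


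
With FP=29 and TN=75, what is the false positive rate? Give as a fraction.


FPR = FP / (FP + TN) = 29 / 104 = 29/104.

29/104


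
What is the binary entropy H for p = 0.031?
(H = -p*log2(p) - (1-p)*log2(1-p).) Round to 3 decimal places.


H = -0.031*log2(0.031) - 0.969*log2(0.969) = 0.199.

0.199


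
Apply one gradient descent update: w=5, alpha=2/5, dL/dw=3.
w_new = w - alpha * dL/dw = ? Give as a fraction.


w_new = 5 - 2/5 * 3 = 5 - 6/5 = 19/5.

19/5


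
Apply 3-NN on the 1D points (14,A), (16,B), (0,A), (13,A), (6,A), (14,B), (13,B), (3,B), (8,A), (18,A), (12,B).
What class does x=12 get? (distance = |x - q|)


Distances: |14-12|=2, |16-12|=4, |0-12|=12, |13-12|=1, |6-12|=6, |14-12|=2, |13-12|=1, |3-12|=9, |8-12|=4, |18-12|=6, |12-12|=0. 3 nearest: (12,B), (13,A), (13,B). Counts: {'B': 2, 'A': 1}. Majority class: B.

B


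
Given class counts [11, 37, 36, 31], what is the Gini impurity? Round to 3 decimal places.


Total = 115. Proportions: 11/115, 37/115, 36/115, 31/115. sum(p_i^2) = 0.2833. Gini = 1 - 0.2833 = 0.7167, which rounds to 0.717.

0.717


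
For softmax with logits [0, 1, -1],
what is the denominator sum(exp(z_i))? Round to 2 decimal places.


Denom = e^0=1.0000 + e^1=2.7183 + e^-1=0.3679. Sum = 4.0862, which rounds to 4.09.

4.09


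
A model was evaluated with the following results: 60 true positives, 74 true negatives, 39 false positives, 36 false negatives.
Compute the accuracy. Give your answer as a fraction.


Accuracy = (TP + TN) / (TP + TN + FP + FN) = (60 + 74) / 209 = 134/209.

134/209


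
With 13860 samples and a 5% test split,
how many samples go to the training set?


Test set = 13860 * 5% = 693. Training set = 13860 - 693 = 13167.

13167


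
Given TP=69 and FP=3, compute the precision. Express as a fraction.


Precision = TP / (TP + FP) = 69 / 72 = 23/24.

23/24


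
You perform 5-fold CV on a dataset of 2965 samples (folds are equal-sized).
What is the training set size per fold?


Each validation fold has 2965/5 = 593 samples. Training set = 2965 - 593 = 2372.

2372


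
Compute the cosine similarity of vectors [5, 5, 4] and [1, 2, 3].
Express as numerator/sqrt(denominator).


dot = 27. |a|^2 = 66, |b|^2 = 14. cos = 27/sqrt(924).

27/sqrt(924)


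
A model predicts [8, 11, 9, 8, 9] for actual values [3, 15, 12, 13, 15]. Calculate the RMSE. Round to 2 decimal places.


MSE = 22.2000. RMSE = sqrt(22.2000) = 4.71.

4.71


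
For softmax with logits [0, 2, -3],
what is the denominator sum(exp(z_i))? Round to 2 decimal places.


Denom = e^0=1.0000 + e^2=7.3891 + e^-3=0.0498. Sum = 8.4389, which rounds to 8.44.

8.44


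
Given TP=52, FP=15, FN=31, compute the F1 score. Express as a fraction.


Precision = 52/67 = 52/67. Recall = 52/83 = 52/83. F1 = 2*P*R/(P+R) = 52/75.

52/75


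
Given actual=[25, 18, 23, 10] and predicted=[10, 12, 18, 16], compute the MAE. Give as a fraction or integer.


MAE = (1/4) * (|25-10|=15 + |18-12|=6 + |23-18|=5 + |10-16|=6). Sum = 32. MAE = 8.

8


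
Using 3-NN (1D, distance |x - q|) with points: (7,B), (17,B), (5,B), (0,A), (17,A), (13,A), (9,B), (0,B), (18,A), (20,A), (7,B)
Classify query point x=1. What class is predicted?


Distances: |7-1|=6, |17-1|=16, |5-1|=4, |0-1|=1, |17-1|=16, |13-1|=12, |9-1|=8, |0-1|=1, |18-1|=17, |20-1|=19, |7-1|=6. 3 nearest: (0,A), (0,B), (5,B). Counts: {'A': 1, 'B': 2}. Majority class: B.

B


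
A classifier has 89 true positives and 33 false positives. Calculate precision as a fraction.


Precision = TP / (TP + FP) = 89 / 122 = 89/122.

89/122


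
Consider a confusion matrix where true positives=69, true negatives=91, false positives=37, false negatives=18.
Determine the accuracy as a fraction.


Accuracy = (TP + TN) / (TP + TN + FP + FN) = (69 + 91) / 215 = 32/43.

32/43


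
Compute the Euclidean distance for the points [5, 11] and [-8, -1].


d = sqrt(sum of squared differences). (5--8)^2=169, (11--1)^2=144. Sum = 313.

sqrt(313)


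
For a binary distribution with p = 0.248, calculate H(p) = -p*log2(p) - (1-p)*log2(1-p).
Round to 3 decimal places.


H = -0.248*log2(0.248) - 0.752*log2(0.752) = 0.808.

0.808


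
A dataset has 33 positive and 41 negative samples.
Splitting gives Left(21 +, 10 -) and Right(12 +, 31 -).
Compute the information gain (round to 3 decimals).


H(parent) = 0.9916. H(left) = 0.9072, H(right) = 0.8542. Weighted = (31/74)*0.9072 + (43/74)*0.8542 = 0.8764. IG = 0.9916 - 0.8764 = 0.1152, which rounds to 0.115.

0.115


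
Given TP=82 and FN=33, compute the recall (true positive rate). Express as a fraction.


Recall = TP / (TP + FN) = 82 / 115 = 82/115.

82/115


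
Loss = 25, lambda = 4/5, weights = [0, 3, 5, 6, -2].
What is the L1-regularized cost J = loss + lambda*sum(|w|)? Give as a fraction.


L1 norm = sum(|w|) = 16. J = 25 + 4/5 * 16 = 189/5.

189/5


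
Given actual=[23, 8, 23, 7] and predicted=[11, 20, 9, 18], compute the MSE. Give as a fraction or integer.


MSE = (1/4) * ((23-11)^2=144 + (8-20)^2=144 + (23-9)^2=196 + (7-18)^2=121). Sum = 605. MSE = 605/4.

605/4


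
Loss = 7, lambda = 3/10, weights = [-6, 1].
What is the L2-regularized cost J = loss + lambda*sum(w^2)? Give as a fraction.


L2 sq norm = sum(w^2) = 37. J = 7 + 3/10 * 37 = 181/10.

181/10


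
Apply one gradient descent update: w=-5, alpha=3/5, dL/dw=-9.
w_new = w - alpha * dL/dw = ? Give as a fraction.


w_new = -5 - 3/5 * -9 = -5 - -27/5 = 2/5.

2/5


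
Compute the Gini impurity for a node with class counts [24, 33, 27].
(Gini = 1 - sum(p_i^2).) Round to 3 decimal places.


Total = 84. Proportions: 24/84, 33/84, 27/84. sum(p_i^2) = 0.3393. Gini = 1 - 0.3393 = 0.6607, which rounds to 0.661.

0.661


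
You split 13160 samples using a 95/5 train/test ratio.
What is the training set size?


Test set = 13160 * 5% = 658. Training set = 13160 - 658 = 12502.

12502


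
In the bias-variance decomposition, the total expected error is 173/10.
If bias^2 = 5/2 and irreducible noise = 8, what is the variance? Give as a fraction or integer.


Total error = bias^2 + variance + irreducible noise. So variance = 173/10 - 5/2 - 8 = 34/5.

34/5


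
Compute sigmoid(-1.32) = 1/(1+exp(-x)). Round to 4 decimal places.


sigma(-1.32) = 1/(1+e^(1.32)) = 1/(1+3.743421) = 1/4.743421 = 0.2108.

0.2108


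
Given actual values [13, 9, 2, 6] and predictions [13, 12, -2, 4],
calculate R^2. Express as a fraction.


Mean(y) = 15/2. SS_res = 29. SS_tot = 65. R^2 = 1 - 29/(65) = 36/65.

36/65


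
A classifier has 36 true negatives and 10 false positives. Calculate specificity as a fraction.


Specificity = TN / (TN + FP) = 36 / 46 = 18/23.

18/23


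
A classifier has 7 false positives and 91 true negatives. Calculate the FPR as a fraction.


FPR = FP / (FP + TN) = 7 / 98 = 1/14.

1/14


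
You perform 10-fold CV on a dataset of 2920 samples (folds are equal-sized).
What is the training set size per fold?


Each validation fold has 2920/10 = 292 samples. Training set = 2920 - 292 = 2628.

2628


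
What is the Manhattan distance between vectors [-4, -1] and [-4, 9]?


d = sum of absolute differences: |-4--4|=0 + |-1-9|=10 = 10.

10


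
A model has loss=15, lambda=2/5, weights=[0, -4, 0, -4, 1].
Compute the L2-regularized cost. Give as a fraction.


L2 sq norm = sum(w^2) = 33. J = 15 + 2/5 * 33 = 141/5.

141/5


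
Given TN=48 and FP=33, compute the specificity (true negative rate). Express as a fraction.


Specificity = TN / (TN + FP) = 48 / 81 = 16/27.

16/27


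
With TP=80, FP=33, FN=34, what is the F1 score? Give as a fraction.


Precision = 80/113 = 80/113. Recall = 80/114 = 40/57. F1 = 2*P*R/(P+R) = 160/227.

160/227


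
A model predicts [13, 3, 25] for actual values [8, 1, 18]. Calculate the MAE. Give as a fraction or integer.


MAE = (1/3) * (|8-13|=5 + |1-3|=2 + |18-25|=7). Sum = 14. MAE = 14/3.

14/3


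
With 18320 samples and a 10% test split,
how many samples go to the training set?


Test set = 18320 * 10% = 1832. Training set = 18320 - 1832 = 16488.

16488


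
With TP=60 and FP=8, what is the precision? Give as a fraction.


Precision = TP / (TP + FP) = 60 / 68 = 15/17.

15/17


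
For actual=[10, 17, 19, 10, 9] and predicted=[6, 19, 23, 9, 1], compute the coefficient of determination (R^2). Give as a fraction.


Mean(y) = 13. SS_res = 101. SS_tot = 86. R^2 = 1 - 101/(86) = -15/86.

-15/86


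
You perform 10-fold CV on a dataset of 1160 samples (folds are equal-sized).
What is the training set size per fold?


Each validation fold has 1160/10 = 116 samples. Training set = 1160 - 116 = 1044.

1044


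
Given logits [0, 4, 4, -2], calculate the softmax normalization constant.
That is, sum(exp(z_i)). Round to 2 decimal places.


Denom = e^0=1.0000 + e^4=54.5982 + e^4=54.5982 + e^-2=0.1353. Sum = 110.3317, which rounds to 110.33.

110.33


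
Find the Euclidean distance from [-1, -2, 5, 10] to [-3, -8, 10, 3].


d = sqrt(sum of squared differences). (-1--3)^2=4, (-2--8)^2=36, (5-10)^2=25, (10-3)^2=49. Sum = 114.

sqrt(114)


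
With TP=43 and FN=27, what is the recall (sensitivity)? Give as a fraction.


Recall = TP / (TP + FN) = 43 / 70 = 43/70.

43/70


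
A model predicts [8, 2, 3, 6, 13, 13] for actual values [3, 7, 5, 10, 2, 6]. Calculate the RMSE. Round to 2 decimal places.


MSE = 40.0000. RMSE = sqrt(40.0000) = 6.32.

6.32


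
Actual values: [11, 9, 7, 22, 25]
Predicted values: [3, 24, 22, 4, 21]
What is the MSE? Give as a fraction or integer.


MSE = (1/5) * ((11-3)^2=64 + (9-24)^2=225 + (7-22)^2=225 + (22-4)^2=324 + (25-21)^2=16). Sum = 854. MSE = 854/5.

854/5


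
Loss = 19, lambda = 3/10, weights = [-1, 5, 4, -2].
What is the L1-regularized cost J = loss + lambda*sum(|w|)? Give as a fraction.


L1 norm = sum(|w|) = 12. J = 19 + 3/10 * 12 = 113/5.

113/5


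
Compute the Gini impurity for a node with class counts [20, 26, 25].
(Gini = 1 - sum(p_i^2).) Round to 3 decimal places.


Total = 71. Proportions: 20/71, 26/71, 25/71. sum(p_i^2) = 0.3374. Gini = 1 - 0.3374 = 0.6626, which rounds to 0.663.

0.663


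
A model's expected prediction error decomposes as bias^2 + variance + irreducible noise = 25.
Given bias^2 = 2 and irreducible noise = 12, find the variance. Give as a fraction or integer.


Total error = bias^2 + variance + irreducible noise. So variance = 25 - 2 - 12 = 11.

11


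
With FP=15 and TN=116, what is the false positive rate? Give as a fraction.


FPR = FP / (FP + TN) = 15 / 131 = 15/131.

15/131


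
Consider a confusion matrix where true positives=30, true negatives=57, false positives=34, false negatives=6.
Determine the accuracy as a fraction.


Accuracy = (TP + TN) / (TP + TN + FP + FN) = (30 + 57) / 127 = 87/127.

87/127


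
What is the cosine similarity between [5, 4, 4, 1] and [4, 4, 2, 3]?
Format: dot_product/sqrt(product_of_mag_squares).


dot = 47. |a|^2 = 58, |b|^2 = 45. cos = 47/sqrt(2610).

47/sqrt(2610)


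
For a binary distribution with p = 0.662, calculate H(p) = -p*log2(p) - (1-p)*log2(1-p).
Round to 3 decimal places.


H = -0.662*log2(0.662) - 0.338*log2(0.338) = 0.923.

0.923


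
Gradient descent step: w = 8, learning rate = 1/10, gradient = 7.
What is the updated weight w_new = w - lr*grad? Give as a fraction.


w_new = 8 - 1/10 * 7 = 8 - 7/10 = 73/10.

73/10


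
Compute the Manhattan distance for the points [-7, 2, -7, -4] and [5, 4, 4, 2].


d = sum of absolute differences: |-7-5|=12 + |2-4|=2 + |-7-4|=11 + |-4-2|=6 = 31.

31


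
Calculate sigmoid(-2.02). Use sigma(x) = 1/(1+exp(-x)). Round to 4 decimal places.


sigma(-2.02) = 1/(1+e^(2.02)) = 1/(1+7.538325) = 1/8.538325 = 0.1171.

0.1171


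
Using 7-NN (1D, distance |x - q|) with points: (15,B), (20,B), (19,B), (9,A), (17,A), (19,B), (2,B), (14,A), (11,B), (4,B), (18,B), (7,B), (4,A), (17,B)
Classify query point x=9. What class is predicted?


Distances: |15-9|=6, |20-9|=11, |19-9|=10, |9-9|=0, |17-9|=8, |19-9|=10, |2-9|=7, |14-9|=5, |11-9|=2, |4-9|=5, |18-9|=9, |7-9|=2, |4-9|=5, |17-9|=8. 7 nearest: (9,A), (11,B), (7,B), (14,A), (4,A), (4,B), (15,B). Counts: {'A': 3, 'B': 4}. Majority class: B.

B


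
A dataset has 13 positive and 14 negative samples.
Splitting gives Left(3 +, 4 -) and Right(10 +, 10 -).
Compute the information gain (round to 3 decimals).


H(parent) = 0.9990. H(left) = 0.9852, H(right) = 1.0000. Weighted = (7/27)*0.9852 + (20/27)*1.0000 = 0.9962. IG = 0.9990 - 0.9962 = 0.0028, which rounds to 0.003.

0.003


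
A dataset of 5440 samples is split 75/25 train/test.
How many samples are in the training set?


Test set = 5440 * 25% = 1360. Training set = 5440 - 1360 = 4080.

4080


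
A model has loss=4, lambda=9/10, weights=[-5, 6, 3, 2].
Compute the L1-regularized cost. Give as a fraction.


L1 norm = sum(|w|) = 16. J = 4 + 9/10 * 16 = 92/5.

92/5


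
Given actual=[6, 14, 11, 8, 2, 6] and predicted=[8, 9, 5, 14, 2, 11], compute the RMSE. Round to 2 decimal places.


MSE = 21.0000. RMSE = sqrt(21.0000) = 4.58.

4.58


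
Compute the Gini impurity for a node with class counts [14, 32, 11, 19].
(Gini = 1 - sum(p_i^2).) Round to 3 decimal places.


Total = 76. Proportions: 14/76, 32/76, 11/76, 19/76. sum(p_i^2) = 0.2947. Gini = 1 - 0.2947 = 0.7053, which rounds to 0.705.

0.705


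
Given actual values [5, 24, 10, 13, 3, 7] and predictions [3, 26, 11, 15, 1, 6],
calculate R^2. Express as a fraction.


Mean(y) = 31/3. SS_res = 18. SS_tot = 862/3. R^2 = 1 - 18/(862/3) = 404/431.

404/431


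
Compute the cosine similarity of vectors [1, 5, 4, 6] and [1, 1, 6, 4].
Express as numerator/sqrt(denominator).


dot = 54. |a|^2 = 78, |b|^2 = 54. cos = 54/sqrt(4212).

54/sqrt(4212)


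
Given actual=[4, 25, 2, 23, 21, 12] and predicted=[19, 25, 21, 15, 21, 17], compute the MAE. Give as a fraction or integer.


MAE = (1/6) * (|4-19|=15 + |25-25|=0 + |2-21|=19 + |23-15|=8 + |21-21|=0 + |12-17|=5). Sum = 47. MAE = 47/6.

47/6


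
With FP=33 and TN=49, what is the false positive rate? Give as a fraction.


FPR = FP / (FP + TN) = 33 / 82 = 33/82.

33/82


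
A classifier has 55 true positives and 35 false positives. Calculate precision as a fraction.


Precision = TP / (TP + FP) = 55 / 90 = 11/18.

11/18


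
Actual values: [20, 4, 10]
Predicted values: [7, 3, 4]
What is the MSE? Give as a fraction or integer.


MSE = (1/3) * ((20-7)^2=169 + (4-3)^2=1 + (10-4)^2=36). Sum = 206. MSE = 206/3.

206/3


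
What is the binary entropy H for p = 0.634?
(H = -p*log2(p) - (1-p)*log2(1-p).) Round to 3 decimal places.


H = -0.634*log2(0.634) - 0.366*log2(0.366) = 0.948.

0.948


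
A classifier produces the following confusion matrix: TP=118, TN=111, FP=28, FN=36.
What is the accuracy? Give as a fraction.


Accuracy = (TP + TN) / (TP + TN + FP + FN) = (118 + 111) / 293 = 229/293.

229/293


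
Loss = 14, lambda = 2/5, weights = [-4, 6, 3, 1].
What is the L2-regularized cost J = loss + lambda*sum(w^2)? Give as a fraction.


L2 sq norm = sum(w^2) = 62. J = 14 + 2/5 * 62 = 194/5.

194/5


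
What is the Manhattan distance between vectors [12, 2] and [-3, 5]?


d = sum of absolute differences: |12--3|=15 + |2-5|=3 = 18.

18


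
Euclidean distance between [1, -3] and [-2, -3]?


d = sqrt(sum of squared differences). (1--2)^2=9, (-3--3)^2=0. Sum = 9.

3


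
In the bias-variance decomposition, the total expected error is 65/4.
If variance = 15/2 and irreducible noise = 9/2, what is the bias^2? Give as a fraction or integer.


Total error = bias^2 + variance + irreducible noise. So bias^2 = 65/4 - 15/2 - 9/2 = 17/4.

17/4


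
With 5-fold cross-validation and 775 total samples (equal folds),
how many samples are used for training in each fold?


Each validation fold has 775/5 = 155 samples. Training set = 775 - 155 = 620.

620


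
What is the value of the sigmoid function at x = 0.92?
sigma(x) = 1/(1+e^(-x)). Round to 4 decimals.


sigma(0.92) = 1/(1+e^(-0.92)) = 1/(1+0.398519) = 1/1.398519 = 0.7150.

0.7150


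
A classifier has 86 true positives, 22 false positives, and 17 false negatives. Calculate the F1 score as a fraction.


Precision = 86/108 = 43/54. Recall = 86/103 = 86/103. F1 = 2*P*R/(P+R) = 172/211.

172/211


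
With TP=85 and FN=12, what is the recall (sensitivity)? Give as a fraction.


Recall = TP / (TP + FN) = 85 / 97 = 85/97.

85/97


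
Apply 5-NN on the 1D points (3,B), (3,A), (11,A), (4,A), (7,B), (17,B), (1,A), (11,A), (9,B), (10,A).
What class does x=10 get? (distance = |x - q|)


Distances: |3-10|=7, |3-10|=7, |11-10|=1, |4-10|=6, |7-10|=3, |17-10|=7, |1-10|=9, |11-10|=1, |9-10|=1, |10-10|=0. 5 nearest: (10,A), (11,A), (11,A), (9,B), (7,B). Counts: {'A': 3, 'B': 2}. Majority class: A.

A


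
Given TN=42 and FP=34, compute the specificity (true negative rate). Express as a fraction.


Specificity = TN / (TN + FP) = 42 / 76 = 21/38.

21/38


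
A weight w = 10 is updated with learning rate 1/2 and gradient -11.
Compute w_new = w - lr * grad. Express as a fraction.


w_new = 10 - 1/2 * -11 = 10 - -11/2 = 31/2.

31/2


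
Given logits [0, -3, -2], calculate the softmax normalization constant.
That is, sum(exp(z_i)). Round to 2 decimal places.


Denom = e^0=1.0000 + e^-3=0.0498 + e^-2=0.1353. Sum = 1.1851, which rounds to 1.19.

1.19


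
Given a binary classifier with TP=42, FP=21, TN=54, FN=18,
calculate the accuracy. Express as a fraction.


Accuracy = (TP + TN) / (TP + TN + FP + FN) = (42 + 54) / 135 = 32/45.

32/45


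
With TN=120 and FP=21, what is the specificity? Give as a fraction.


Specificity = TN / (TN + FP) = 120 / 141 = 40/47.

40/47


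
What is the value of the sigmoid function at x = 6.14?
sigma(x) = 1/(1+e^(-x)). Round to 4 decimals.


sigma(6.14) = 1/(1+e^(-6.14)) = 1/(1+0.002155) = 1/1.002155 = 0.9978.

0.9978


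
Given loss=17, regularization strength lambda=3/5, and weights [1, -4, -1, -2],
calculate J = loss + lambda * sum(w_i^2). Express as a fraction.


L2 sq norm = sum(w^2) = 22. J = 17 + 3/5 * 22 = 151/5.

151/5


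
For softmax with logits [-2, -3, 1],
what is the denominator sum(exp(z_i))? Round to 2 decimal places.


Denom = e^-2=0.1353 + e^-3=0.0498 + e^1=2.7183. Sum = 2.9034, which rounds to 2.90.

2.90


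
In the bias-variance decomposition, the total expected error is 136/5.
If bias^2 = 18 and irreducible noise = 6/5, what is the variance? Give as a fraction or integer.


Total error = bias^2 + variance + irreducible noise. So variance = 136/5 - 18 - 6/5 = 8.

8


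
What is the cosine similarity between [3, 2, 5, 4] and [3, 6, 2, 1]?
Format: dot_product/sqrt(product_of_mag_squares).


dot = 35. |a|^2 = 54, |b|^2 = 50. cos = 35/sqrt(2700).

35/sqrt(2700)


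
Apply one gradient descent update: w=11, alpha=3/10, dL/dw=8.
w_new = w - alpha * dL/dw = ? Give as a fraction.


w_new = 11 - 3/10 * 8 = 11 - 12/5 = 43/5.

43/5


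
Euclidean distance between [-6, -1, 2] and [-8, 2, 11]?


d = sqrt(sum of squared differences). (-6--8)^2=4, (-1-2)^2=9, (2-11)^2=81. Sum = 94.

sqrt(94)


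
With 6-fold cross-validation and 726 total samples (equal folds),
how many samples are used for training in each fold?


Each validation fold has 726/6 = 121 samples. Training set = 726 - 121 = 605.

605


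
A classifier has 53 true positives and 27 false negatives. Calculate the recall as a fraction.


Recall = TP / (TP + FN) = 53 / 80 = 53/80.

53/80


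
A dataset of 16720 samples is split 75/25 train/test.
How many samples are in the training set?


Test set = 16720 * 25% = 4180. Training set = 16720 - 4180 = 12540.

12540


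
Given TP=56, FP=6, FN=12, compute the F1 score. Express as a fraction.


Precision = 56/62 = 28/31. Recall = 56/68 = 14/17. F1 = 2*P*R/(P+R) = 56/65.

56/65


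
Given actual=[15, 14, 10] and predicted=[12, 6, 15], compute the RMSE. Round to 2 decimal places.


MSE = 32.6667. RMSE = sqrt(32.6667) = 5.72.

5.72


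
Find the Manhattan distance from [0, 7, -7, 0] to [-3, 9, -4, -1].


d = sum of absolute differences: |0--3|=3 + |7-9|=2 + |-7--4|=3 + |0--1|=1 = 9.

9


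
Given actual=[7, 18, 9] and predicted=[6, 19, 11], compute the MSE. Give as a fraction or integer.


MSE = (1/3) * ((7-6)^2=1 + (18-19)^2=1 + (9-11)^2=4). Sum = 6. MSE = 2.

2


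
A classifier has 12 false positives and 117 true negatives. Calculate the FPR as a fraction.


FPR = FP / (FP + TN) = 12 / 129 = 4/43.

4/43


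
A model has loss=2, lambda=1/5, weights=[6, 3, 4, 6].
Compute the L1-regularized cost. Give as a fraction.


L1 norm = sum(|w|) = 19. J = 2 + 1/5 * 19 = 29/5.

29/5


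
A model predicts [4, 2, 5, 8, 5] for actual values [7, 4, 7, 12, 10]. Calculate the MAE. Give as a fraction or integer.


MAE = (1/5) * (|7-4|=3 + |4-2|=2 + |7-5|=2 + |12-8|=4 + |10-5|=5). Sum = 16. MAE = 16/5.

16/5


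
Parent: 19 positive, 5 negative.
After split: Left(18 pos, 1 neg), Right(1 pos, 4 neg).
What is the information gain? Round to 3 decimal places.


H(parent) = 0.7383. H(left) = 0.2975, H(right) = 0.7219. Weighted = (19/24)*0.2975 + (5/24)*0.7219 = 0.3859. IG = 0.7383 - 0.3859 = 0.3524, which rounds to 0.352.

0.352


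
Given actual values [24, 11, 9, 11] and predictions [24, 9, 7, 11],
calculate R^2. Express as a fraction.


Mean(y) = 55/4. SS_res = 8. SS_tot = 571/4. R^2 = 1 - 8/(571/4) = 539/571.

539/571


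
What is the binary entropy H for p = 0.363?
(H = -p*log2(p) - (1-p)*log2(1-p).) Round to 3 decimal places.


H = -0.363*log2(0.363) - 0.637*log2(0.637) = 0.945.

0.945


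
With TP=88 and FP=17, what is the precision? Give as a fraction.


Precision = TP / (TP + FP) = 88 / 105 = 88/105.

88/105


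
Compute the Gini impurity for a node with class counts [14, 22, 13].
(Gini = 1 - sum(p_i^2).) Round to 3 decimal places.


Total = 49. Proportions: 14/49, 22/49, 13/49. sum(p_i^2) = 0.3536. Gini = 1 - 0.3536 = 0.6464, which rounds to 0.646.

0.646


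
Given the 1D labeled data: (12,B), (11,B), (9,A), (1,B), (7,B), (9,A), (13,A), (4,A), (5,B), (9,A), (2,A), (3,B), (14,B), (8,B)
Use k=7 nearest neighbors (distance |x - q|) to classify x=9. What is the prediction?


Distances: |12-9|=3, |11-9|=2, |9-9|=0, |1-9|=8, |7-9|=2, |9-9|=0, |13-9|=4, |4-9|=5, |5-9|=4, |9-9|=0, |2-9|=7, |3-9|=6, |14-9|=5, |8-9|=1. 7 nearest: (9,A), (9,A), (9,A), (8,B), (11,B), (7,B), (12,B). Counts: {'A': 3, 'B': 4}. Majority class: B.

B


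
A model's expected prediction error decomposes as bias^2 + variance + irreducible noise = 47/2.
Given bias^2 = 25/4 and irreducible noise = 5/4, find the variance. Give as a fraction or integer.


Total error = bias^2 + variance + irreducible noise. So variance = 47/2 - 25/4 - 5/4 = 16.

16


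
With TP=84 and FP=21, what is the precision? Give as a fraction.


Precision = TP / (TP + FP) = 84 / 105 = 4/5.

4/5


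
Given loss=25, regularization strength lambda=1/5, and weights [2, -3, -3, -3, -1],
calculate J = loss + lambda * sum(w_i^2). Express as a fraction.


L2 sq norm = sum(w^2) = 32. J = 25 + 1/5 * 32 = 157/5.

157/5


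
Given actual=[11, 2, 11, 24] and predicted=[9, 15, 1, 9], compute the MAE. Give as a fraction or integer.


MAE = (1/4) * (|11-9|=2 + |2-15|=13 + |11-1|=10 + |24-9|=15). Sum = 40. MAE = 10.

10


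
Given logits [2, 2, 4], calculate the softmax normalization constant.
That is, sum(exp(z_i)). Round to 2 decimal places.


Denom = e^2=7.3891 + e^2=7.3891 + e^4=54.5982. Sum = 69.3764, which rounds to 69.38.

69.38


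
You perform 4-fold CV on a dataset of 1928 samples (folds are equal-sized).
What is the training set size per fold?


Each validation fold has 1928/4 = 482 samples. Training set = 1928 - 482 = 1446.

1446


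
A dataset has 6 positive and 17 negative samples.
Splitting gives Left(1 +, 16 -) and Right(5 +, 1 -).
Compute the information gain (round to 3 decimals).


H(parent) = 0.8281. H(left) = 0.3228, H(right) = 0.6500. Weighted = (17/23)*0.3228 + (6/23)*0.6500 = 0.4082. IG = 0.8281 - 0.4082 = 0.4199, which rounds to 0.420.

0.420


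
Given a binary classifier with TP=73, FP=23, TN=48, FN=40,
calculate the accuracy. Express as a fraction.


Accuracy = (TP + TN) / (TP + TN + FP + FN) = (73 + 48) / 184 = 121/184.

121/184


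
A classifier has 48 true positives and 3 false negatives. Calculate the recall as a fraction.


Recall = TP / (TP + FN) = 48 / 51 = 16/17.

16/17


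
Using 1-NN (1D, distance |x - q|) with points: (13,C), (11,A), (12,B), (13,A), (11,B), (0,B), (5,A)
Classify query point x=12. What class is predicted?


Distances: |13-12|=1, |11-12|=1, |12-12|=0, |13-12|=1, |11-12|=1, |0-12|=12, |5-12|=7. 1 nearest: (12,B). Counts: {'B': 1}. Majority class: B.

B


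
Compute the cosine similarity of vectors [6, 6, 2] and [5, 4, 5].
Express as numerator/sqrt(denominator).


dot = 64. |a|^2 = 76, |b|^2 = 66. cos = 64/sqrt(5016).

64/sqrt(5016)


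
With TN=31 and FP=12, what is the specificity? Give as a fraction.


Specificity = TN / (TN + FP) = 31 / 43 = 31/43.

31/43


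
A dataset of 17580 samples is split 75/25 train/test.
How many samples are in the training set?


Test set = 17580 * 25% = 4395. Training set = 17580 - 4395 = 13185.

13185


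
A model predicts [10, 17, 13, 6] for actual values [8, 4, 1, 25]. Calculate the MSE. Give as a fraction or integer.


MSE = (1/4) * ((8-10)^2=4 + (4-17)^2=169 + (1-13)^2=144 + (25-6)^2=361). Sum = 678. MSE = 339/2.

339/2


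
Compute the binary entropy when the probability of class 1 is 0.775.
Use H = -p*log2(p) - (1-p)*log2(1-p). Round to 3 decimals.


H = -0.775*log2(0.775) - 0.225*log2(0.225) = 0.769.

0.769


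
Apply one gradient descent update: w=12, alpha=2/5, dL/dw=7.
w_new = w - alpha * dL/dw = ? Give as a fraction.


w_new = 12 - 2/5 * 7 = 12 - 14/5 = 46/5.

46/5


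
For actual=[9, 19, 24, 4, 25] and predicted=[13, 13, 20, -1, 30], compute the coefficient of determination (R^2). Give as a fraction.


Mean(y) = 81/5. SS_res = 118. SS_tot = 1734/5. R^2 = 1 - 118/(1734/5) = 572/867.

572/867


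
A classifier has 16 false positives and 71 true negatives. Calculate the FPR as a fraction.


FPR = FP / (FP + TN) = 16 / 87 = 16/87.

16/87


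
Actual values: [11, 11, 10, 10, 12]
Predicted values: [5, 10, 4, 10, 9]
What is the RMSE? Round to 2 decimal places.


MSE = 16.4000. RMSE = sqrt(16.4000) = 4.05.

4.05


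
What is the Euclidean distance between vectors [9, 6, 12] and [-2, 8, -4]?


d = sqrt(sum of squared differences). (9--2)^2=121, (6-8)^2=4, (12--4)^2=256. Sum = 381.

sqrt(381)


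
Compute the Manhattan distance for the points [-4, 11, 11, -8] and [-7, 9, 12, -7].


d = sum of absolute differences: |-4--7|=3 + |11-9|=2 + |11-12|=1 + |-8--7|=1 = 7.

7


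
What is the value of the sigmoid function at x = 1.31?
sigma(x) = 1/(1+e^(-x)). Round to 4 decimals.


sigma(1.31) = 1/(1+e^(-1.31)) = 1/(1+0.269820) = 1/1.269820 = 0.7875.

0.7875


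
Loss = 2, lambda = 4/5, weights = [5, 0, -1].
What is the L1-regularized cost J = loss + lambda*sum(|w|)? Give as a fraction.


L1 norm = sum(|w|) = 6. J = 2 + 4/5 * 6 = 34/5.

34/5


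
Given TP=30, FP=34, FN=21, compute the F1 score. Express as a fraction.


Precision = 30/64 = 15/32. Recall = 30/51 = 10/17. F1 = 2*P*R/(P+R) = 12/23.

12/23


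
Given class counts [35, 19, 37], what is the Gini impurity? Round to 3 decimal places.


Total = 91. Proportions: 35/91, 19/91, 37/91. sum(p_i^2) = 0.3568. Gini = 1 - 0.3568 = 0.6432, which rounds to 0.643.

0.643


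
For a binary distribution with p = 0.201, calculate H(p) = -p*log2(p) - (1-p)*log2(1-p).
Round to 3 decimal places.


H = -0.201*log2(0.201) - 0.799*log2(0.799) = 0.724.

0.724


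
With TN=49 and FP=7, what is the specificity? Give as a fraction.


Specificity = TN / (TN + FP) = 49 / 56 = 7/8.

7/8


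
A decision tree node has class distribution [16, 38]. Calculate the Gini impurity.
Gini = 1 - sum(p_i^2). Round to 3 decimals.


Total = 54. Proportions: 16/54, 38/54. sum(p_i^2) = 0.5830. Gini = 1 - 0.5830 = 0.4170, which rounds to 0.417.

0.417


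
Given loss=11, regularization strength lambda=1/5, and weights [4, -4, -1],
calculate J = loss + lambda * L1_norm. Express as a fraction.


L1 norm = sum(|w|) = 9. J = 11 + 1/5 * 9 = 64/5.

64/5


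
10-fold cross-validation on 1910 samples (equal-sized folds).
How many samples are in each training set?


Each validation fold has 1910/10 = 191 samples. Training set = 1910 - 191 = 1719.

1719


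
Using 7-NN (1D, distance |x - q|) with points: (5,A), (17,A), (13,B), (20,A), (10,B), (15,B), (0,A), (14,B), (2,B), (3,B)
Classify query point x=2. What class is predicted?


Distances: |5-2|=3, |17-2|=15, |13-2|=11, |20-2|=18, |10-2|=8, |15-2|=13, |0-2|=2, |14-2|=12, |2-2|=0, |3-2|=1. 7 nearest: (2,B), (3,B), (0,A), (5,A), (10,B), (13,B), (14,B). Counts: {'B': 5, 'A': 2}. Majority class: B.

B


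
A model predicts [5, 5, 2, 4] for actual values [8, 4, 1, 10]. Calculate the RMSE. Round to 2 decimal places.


MSE = 11.7500. RMSE = sqrt(11.7500) = 3.43.

3.43


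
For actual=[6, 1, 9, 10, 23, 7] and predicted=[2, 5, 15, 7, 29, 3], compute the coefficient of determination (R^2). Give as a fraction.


Mean(y) = 28/3. SS_res = 129. SS_tot = 820/3. R^2 = 1 - 129/(820/3) = 433/820.

433/820


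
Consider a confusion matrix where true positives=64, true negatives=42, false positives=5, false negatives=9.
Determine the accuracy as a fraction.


Accuracy = (TP + TN) / (TP + TN + FP + FN) = (64 + 42) / 120 = 53/60.

53/60


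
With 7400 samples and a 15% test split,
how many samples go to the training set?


Test set = 7400 * 15% = 1110. Training set = 7400 - 1110 = 6290.

6290


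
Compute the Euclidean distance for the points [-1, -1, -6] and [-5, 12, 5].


d = sqrt(sum of squared differences). (-1--5)^2=16, (-1-12)^2=169, (-6-5)^2=121. Sum = 306.

sqrt(306)


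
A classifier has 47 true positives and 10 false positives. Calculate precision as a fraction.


Precision = TP / (TP + FP) = 47 / 57 = 47/57.

47/57


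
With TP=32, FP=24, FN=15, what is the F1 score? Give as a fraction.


Precision = 32/56 = 4/7. Recall = 32/47 = 32/47. F1 = 2*P*R/(P+R) = 64/103.

64/103


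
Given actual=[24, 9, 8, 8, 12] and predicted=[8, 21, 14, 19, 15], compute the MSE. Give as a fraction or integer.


MSE = (1/5) * ((24-8)^2=256 + (9-21)^2=144 + (8-14)^2=36 + (8-19)^2=121 + (12-15)^2=9). Sum = 566. MSE = 566/5.

566/5


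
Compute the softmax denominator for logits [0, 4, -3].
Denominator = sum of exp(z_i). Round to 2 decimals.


Denom = e^0=1.0000 + e^4=54.5982 + e^-3=0.0498. Sum = 55.6480, which rounds to 55.65.

55.65


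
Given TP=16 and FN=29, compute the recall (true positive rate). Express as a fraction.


Recall = TP / (TP + FN) = 16 / 45 = 16/45.

16/45


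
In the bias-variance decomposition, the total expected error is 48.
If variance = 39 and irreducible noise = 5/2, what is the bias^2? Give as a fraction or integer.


Total error = bias^2 + variance + irreducible noise. So bias^2 = 48 - 39 - 5/2 = 13/2.

13/2


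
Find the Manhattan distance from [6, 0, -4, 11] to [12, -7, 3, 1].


d = sum of absolute differences: |6-12|=6 + |0--7|=7 + |-4-3|=7 + |11-1|=10 = 30.

30


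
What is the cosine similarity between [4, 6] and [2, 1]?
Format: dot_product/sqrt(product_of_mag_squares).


dot = 14. |a|^2 = 52, |b|^2 = 5. cos = 14/sqrt(260).

14/sqrt(260)


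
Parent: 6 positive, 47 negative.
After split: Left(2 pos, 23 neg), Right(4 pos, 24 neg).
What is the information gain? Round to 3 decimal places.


H(parent) = 0.5095. H(left) = 0.4022, H(right) = 0.5917. Weighted = (25/53)*0.4022 + (28/53)*0.5917 = 0.5023. IG = 0.5095 - 0.5023 = 0.0072, which rounds to 0.007.

0.007


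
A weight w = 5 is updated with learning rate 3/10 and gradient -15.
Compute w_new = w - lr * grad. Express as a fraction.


w_new = 5 - 3/10 * -15 = 5 - -9/2 = 19/2.

19/2


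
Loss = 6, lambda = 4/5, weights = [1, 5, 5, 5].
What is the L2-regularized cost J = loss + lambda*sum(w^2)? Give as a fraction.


L2 sq norm = sum(w^2) = 76. J = 6 + 4/5 * 76 = 334/5.

334/5


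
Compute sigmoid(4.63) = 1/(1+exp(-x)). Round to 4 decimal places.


sigma(4.63) = 1/(1+e^(-4.63)) = 1/(1+0.009755) = 1/1.009755 = 0.9903.

0.9903


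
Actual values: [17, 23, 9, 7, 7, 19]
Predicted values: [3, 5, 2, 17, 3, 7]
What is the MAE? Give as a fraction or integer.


MAE = (1/6) * (|17-3|=14 + |23-5|=18 + |9-2|=7 + |7-17|=10 + |7-3|=4 + |19-7|=12). Sum = 65. MAE = 65/6.

65/6


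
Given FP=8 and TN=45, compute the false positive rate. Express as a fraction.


FPR = FP / (FP + TN) = 8 / 53 = 8/53.

8/53


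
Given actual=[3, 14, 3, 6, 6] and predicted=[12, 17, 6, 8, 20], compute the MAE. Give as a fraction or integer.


MAE = (1/5) * (|3-12|=9 + |14-17|=3 + |3-6|=3 + |6-8|=2 + |6-20|=14). Sum = 31. MAE = 31/5.

31/5


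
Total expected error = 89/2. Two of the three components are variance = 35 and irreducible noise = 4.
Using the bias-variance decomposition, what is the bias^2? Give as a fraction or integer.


Total error = bias^2 + variance + irreducible noise. So bias^2 = 89/2 - 35 - 4 = 11/2.

11/2


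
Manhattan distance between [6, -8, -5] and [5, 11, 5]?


d = sum of absolute differences: |6-5|=1 + |-8-11|=19 + |-5-5|=10 = 30.

30


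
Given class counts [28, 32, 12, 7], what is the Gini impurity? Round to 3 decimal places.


Total = 79. Proportions: 28/79, 32/79, 12/79, 7/79. sum(p_i^2) = 0.3206. Gini = 1 - 0.3206 = 0.6794, which rounds to 0.679.

0.679
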